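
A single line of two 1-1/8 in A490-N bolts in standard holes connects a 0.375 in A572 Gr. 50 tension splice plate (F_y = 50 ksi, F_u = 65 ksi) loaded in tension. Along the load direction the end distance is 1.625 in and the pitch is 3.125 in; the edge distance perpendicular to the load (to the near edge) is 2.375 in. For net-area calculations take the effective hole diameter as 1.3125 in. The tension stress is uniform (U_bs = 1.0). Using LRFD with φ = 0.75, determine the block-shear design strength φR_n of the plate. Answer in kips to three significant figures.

61.9 kips

Shear plane L_v = 1.625 + 1·3.125 = 4.75 in; A_gv = 4.75 × 0.375 = 1.781 in².
A_nv = (4.75 − 1.5·1.3125) × 0.375 = 1.043 in².
A_nt = (2.375 − 0.5·1.3125) × 0.375 = 0.6445 in².
0.6 F_u A_nv = 40.68 kips; 0.6 F_y A_gv = 53.44 kips → shear rupture governs the shear term.
R_n = 40.68 + 1.0 × 65 × 0.6445 = 82.57 kips.
Design strength φR_n = 0.75 × 82.57 = 61.9 kips.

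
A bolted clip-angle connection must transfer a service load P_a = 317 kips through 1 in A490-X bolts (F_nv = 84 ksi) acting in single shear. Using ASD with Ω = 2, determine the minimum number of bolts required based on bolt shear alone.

A_b = π·1²/4 = 0.7854 in².
Per-bolt allowable strength R_n/Ω = 84 × 0.7854 × 1 / 2 = 32.99 kips.
n ≥ 317 / 32.99 = 9.61 → use 10 bolts.

10 bolts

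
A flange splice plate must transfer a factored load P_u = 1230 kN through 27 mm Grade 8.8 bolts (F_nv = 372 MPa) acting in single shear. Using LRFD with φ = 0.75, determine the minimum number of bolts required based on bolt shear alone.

A_b = π·27²/4 = 572.6 mm².
Per-bolt design strength φR_n = 0.75 × 372 × 572.6 × 1 / 1000 = 159.7 kN.
n ≥ 1230 / 159.7 = 7.7 → use 8 bolts.

8 bolts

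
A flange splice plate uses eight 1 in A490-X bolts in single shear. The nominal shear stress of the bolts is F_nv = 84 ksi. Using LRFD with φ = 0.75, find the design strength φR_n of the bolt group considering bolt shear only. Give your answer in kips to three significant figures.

396 kips

A_b = π × 1² / 4 = 0.7854 in².
R_n = F_nv · A_b · n · n_s = 84 × 0.7854 × 8 × 1 = 527.8 kips.
Design strength φR_n = 0.75 × 527.8 = 396 kips.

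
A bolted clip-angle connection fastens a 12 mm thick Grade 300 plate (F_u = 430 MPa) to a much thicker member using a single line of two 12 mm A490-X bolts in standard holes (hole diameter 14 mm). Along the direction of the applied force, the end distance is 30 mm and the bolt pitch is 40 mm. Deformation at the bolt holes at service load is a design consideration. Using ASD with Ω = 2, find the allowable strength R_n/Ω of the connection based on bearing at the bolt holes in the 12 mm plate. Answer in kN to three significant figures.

146 kN

Per bolt r_n = 1.2 l_c t F_u ≤ 2.4 d t F_u; upper limit = 2.4 × 12 × 12 × 430 / 1000 = 148.6 kN.
Edge bolt: l_c = 30 − 14/2 = 23 mm → 1.2 × 23 × 12 × 430 / 1000 = 142.4 → r_n = 142.4 kN.
Interior bolts: l_c = 40 − 14 = 26 mm → 1.2 × 26 × 12 × 430 / 1000 = 161 → r_n = 148.6 kN.
R_n = 1 × 142.4 + 1 × 148.6 = 291 kN.
Allowable strength R_n/Ω = 291 / 2 = 146 kN.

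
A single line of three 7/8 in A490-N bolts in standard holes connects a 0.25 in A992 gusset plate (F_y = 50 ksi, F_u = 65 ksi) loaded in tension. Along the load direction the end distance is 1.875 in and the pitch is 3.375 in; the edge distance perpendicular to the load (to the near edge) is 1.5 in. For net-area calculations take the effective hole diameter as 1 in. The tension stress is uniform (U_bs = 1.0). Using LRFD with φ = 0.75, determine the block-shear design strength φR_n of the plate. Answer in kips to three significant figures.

Shear plane L_v = 1.875 + 2·3.375 = 8.625 in; A_gv = 8.625 × 0.25 = 2.156 in².
A_nv = (8.625 − 2.5·1) × 0.25 = 1.531 in².
A_nt = (1.5 − 0.5·1) × 0.25 = 0.25 in².
0.6 F_u A_nv = 59.72 kips; 0.6 F_y A_gv = 64.69 kips → shear rupture governs the shear term.
R_n = 59.72 + 1.0 × 65 × 0.25 = 75.97 kips.
Design strength φR_n = 0.75 × 75.97 = 57 kips.

57 kips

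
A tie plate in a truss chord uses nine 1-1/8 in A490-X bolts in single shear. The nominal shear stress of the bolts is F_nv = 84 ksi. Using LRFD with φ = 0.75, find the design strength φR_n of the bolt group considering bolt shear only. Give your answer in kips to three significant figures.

564 kips

A_b = π × 1.125² / 4 = 0.994 in².
R_n = F_nv · A_b · n · n_s = 84 × 0.994 × 9 × 1 = 751.5 kips.
Design strength φR_n = 0.75 × 751.5 = 564 kips.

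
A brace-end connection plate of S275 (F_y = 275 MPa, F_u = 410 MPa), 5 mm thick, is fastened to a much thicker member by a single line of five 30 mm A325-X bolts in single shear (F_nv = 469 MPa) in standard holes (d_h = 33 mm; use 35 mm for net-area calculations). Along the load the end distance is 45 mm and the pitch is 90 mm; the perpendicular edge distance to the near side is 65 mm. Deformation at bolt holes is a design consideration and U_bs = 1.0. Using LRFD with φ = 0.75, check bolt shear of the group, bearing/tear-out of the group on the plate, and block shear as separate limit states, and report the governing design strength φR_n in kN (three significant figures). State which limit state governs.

301 kN (block shear governs)

Bolt shear: A_b = π·30²/4 = 706.9 mm²; R_n = 469 × 706.9 × 5 × 1 / 1000 = 1658 kN → 0.75 × 1658 = 1240 kN.
Bearing: edge l_c = 28.5, r_n = 70.11 kN; interior l_c = 57, r_n = 140.2 kN; R_n = 70.11 + 4·140.2 = 631 kN → 473 kN.
Block shear: A_gv = 2025, A_nv = 1238, A_nt = 237.5 mm²; R_n = min(0.6F_uA_nv, 0.6F_yA_gv) + U_bs·F_u·A_nt = 401.8 kN → 301 kN.
Block shear governs: 301 kN.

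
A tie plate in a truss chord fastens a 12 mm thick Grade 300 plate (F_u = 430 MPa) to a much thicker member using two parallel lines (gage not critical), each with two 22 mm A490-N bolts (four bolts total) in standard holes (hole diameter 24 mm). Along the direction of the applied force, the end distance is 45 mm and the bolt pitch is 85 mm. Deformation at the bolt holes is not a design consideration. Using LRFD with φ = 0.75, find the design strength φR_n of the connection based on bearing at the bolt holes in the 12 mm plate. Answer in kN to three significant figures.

894 kN

Per bolt r_n = 1.5 l_c t F_u ≤ 3.0 d t F_u; upper limit = 3.0 × 22 × 12 × 430 / 1000 = 340.6 kN.
Edge bolt: l_c = 45 − 24/2 = 33 mm → 1.5 × 33 × 12 × 430 / 1000 = 255.4 → r_n = 255.4 kN.
Interior bolts: l_c = 85 − 24 = 61 mm → 1.5 × 61 × 12 × 430 / 1000 = 472.1 → r_n = 340.6 kN.
R_n = 2 × 255.4 + 2 × 340.6 = 1192 kN.
Design strength φR_n = 0.75 × 1192 = 894 kN.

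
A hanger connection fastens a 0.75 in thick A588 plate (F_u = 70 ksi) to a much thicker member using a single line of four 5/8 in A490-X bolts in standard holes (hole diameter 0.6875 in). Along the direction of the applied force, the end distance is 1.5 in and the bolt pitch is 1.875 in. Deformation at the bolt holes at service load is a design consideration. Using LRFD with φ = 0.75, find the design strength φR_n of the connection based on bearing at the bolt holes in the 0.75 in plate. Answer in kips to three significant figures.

Per bolt r_n = 1.2 l_c t F_u ≤ 2.4 d t F_u; upper limit = 2.4 × 0.625 × 0.75 × 70 = 78.75 kips.
Edge bolt: l_c = 1.5 − 0.6875/2 = 1.156 in → 1.2 × 1.156 × 0.75 × 70 = 72.84 → r_n = 72.84 kips.
Interior bolts: l_c = 1.875 − 0.6875 = 1.188 in → 1.2 × 1.188 × 0.75 × 70 = 74.81 → r_n = 74.81 kips.
R_n = 1 × 72.84 + 3 × 74.81 = 297.3 kips.
Design strength φR_n = 0.75 × 297.3 = 223 kips.

223 kips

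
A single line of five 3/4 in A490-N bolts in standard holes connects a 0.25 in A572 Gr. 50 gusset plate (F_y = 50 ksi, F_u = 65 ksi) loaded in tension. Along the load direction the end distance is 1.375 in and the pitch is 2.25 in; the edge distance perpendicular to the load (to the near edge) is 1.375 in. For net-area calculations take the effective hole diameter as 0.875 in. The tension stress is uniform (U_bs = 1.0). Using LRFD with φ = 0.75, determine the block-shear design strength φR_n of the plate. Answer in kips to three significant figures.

58.5 kips

Shear plane L_v = 1.375 + 4·2.25 = 10.38 in; A_gv = 10.38 × 0.25 = 2.594 in².
A_nv = (10.38 − 4.5·0.875) × 0.25 = 1.609 in².
A_nt = (1.375 − 0.5·0.875) × 0.25 = 0.2344 in².
0.6 F_u A_nv = 62.77 kips; 0.6 F_y A_gv = 77.81 kips → shear rupture governs the shear term.
R_n = 62.77 + 1.0 × 65 × 0.2344 = 78 kips.
Design strength φR_n = 0.75 × 78 = 58.5 kips.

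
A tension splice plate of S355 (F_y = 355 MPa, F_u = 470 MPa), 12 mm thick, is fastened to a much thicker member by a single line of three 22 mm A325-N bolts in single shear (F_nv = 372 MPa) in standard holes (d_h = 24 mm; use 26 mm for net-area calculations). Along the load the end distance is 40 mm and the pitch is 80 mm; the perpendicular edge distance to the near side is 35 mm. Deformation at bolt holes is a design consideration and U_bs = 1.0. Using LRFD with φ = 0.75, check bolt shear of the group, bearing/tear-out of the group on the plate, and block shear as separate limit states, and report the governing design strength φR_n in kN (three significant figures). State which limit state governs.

318 kN (bolt shear governs)

Bolt shear: A_b = π·22²/4 = 380.1 mm²; R_n = 372 × 380.1 × 3 × 1 / 1000 = 424.2 kN → 0.75 × 424.2 = 318 kN.
Bearing: edge l_c = 28, r_n = 189.5 kN; interior l_c = 56, r_n = 297.8 kN; R_n = 189.5 + 2·297.8 = 785.1 kN → 589 kN.
Block shear: A_gv = 2400, A_nv = 1620, A_nt = 264 mm²; R_n = min(0.6F_uA_nv, 0.6F_yA_gv) + U_bs·F_u·A_nt = 580.9 kN → 436 kN.
Bolt shear governs: 318 kN.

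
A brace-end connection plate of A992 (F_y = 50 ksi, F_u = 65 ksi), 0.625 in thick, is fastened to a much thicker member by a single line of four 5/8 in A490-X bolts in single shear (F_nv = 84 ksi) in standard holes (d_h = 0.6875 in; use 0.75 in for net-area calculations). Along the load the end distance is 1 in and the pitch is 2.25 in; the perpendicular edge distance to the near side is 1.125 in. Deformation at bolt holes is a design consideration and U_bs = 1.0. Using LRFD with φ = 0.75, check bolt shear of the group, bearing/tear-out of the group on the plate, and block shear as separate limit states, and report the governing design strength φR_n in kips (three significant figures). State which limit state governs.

77.3 kips (bolt shear governs)

Bolt shear: A_b = π·0.625²/4 = 0.3068 in²; R_n = 84 × 0.3068 × 4 × 1 = 103.1 kips → 0.75 × 103.1 = 77.3 kips.
Bearing: edge l_c = 0.6562, r_n = 31.99 kips; interior l_c = 1.562, r_n = 60.94 kips; R_n = 31.99 + 3·60.94 = 214.8 kips → 161 kips.
Block shear: A_gv = 4.844, A_nv = 3.203, A_nt = 0.4688 in²; R_n = min(0.6F_uA_nv, 0.6F_yA_gv) + U_bs·F_u·A_nt = 155.4 kips → 117 kips.
Bolt shear governs: 77.3 kips.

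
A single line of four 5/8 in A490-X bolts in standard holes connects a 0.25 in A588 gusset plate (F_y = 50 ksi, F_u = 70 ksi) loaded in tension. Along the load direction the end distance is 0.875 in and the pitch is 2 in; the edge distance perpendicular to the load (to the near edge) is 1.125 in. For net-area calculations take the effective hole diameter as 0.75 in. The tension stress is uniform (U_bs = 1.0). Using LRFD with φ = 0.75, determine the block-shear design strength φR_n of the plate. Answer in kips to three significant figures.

Shear plane L_v = 0.875 + 3·2 = 6.875 in; A_gv = 6.875 × 0.25 = 1.719 in².
A_nv = (6.875 − 3.5·0.75) × 0.25 = 1.062 in².
A_nt = (1.125 − 0.5·0.75) × 0.25 = 0.1875 in².
0.6 F_u A_nv = 44.62 kips; 0.6 F_y A_gv = 51.56 kips → shear rupture governs the shear term.
R_n = 44.62 + 1.0 × 70 × 0.1875 = 57.75 kips.
Design strength φR_n = 0.75 × 57.75 = 43.3 kips.

43.3 kips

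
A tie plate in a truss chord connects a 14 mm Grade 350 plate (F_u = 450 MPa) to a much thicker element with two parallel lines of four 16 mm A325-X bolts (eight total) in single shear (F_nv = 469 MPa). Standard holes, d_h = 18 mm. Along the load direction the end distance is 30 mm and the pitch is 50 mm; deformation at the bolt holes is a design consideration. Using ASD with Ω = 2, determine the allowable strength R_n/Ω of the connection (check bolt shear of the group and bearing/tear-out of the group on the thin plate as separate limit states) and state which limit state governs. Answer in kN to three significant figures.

377 kN (bolt shear governs)

Bolt shear: A_b = π·16²/4 = 201.1 mm²; R_n = 469 × 201.1 × 8 × 1 / 1000 = 754.4 kN → 754.4 / 2 = 377 kN.
Bearing (1.2 l_c t F_u ≤ 2.4 d t F_u): upper limit = 2.4·16·14·450 / 1000 = 241.9 kN.
  Edge l_c = 30 − 18/2 = 21 → r_n = 158.8 kN; interior l_c = 50 − 18 = 32 → r_n = 241.9 kN.
  R_n,bearing = 2·158.8 + 6·241.9 = 1769 kN → 1769 / 2 = 885 kN.
Bolt shear governs: 377 kN.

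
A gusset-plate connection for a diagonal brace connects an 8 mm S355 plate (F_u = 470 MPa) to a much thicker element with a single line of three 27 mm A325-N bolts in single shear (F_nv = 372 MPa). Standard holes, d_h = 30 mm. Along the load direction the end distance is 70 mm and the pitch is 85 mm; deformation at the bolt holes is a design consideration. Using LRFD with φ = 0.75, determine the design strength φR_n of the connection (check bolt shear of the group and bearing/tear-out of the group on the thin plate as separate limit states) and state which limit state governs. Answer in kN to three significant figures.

479 kN (bolt shear governs)

Bolt shear: A_b = π·27²/4 = 572.6 mm²; R_n = 372 × 572.6 × 3 × 1 / 1000 = 639 kN → 0.75 × 639 = 479 kN.
Bearing (1.2 l_c t F_u ≤ 2.4 d t F_u): upper limit = 2.4·27·8·470 / 1000 = 243.6 kN.
  Edge l_c = 70 − 30/2 = 55 → r_n = 243.6 kN; interior l_c = 85 − 30 = 55 → r_n = 243.6 kN.
  R_n,bearing = 1·243.6 + 2·243.6 = 730.9 kN → 0.75 × 730.9 = 548 kN.
Bolt shear governs: 479 kN.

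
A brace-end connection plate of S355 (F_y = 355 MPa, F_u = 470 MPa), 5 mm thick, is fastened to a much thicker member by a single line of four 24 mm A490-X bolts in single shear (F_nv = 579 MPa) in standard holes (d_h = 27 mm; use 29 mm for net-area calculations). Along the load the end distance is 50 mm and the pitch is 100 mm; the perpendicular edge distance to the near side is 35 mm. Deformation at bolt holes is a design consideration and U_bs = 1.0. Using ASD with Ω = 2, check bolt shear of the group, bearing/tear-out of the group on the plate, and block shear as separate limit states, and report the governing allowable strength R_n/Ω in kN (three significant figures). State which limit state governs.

199 kN (block shear governs)

Bolt shear: A_b = π·24²/4 = 452.4 mm²; R_n = 579 × 452.4 × 4 × 1 / 1000 = 1048 kN → 1048 / 2 = 524 kN.
Bearing: edge l_c = 36.5, r_n = 102.9 kN; interior l_c = 73, r_n = 135.4 kN; R_n = 102.9 + 3·135.4 = 509 kN → 255 kN.
Block shear: A_gv = 1750, A_nv = 1242, A_nt = 102.5 mm²; R_n = min(0.6F_uA_nv, 0.6F_yA_gv) + U_bs·F_u·A_nt = 398.6 kN → 199 kN.
Block shear governs: 199 kN.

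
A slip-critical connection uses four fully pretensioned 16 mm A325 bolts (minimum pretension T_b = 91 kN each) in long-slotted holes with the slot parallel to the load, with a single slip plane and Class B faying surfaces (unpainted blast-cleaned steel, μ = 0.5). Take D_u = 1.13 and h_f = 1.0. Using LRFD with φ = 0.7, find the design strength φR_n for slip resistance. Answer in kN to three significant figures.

R_n = μ · D_u · h_f · T_b · n_s · n_b = 0.5 × 1.13 × 1.0 × 91 × 1 × 4 = 205.7 kN.
Design strength φR_n = 0.7 × 205.7 = 144 kN.

144 kN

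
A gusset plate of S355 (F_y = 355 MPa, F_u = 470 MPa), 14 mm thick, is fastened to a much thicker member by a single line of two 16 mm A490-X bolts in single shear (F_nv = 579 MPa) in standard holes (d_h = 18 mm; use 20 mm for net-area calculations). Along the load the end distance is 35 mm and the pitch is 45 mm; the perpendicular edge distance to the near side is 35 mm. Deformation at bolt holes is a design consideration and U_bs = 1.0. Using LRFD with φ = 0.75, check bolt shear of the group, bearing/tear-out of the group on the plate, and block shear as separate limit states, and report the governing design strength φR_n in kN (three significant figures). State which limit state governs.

175 kN (bolt shear governs)

Bolt shear: A_b = π·16²/4 = 201.1 mm²; R_n = 579 × 201.1 × 2 × 1 / 1000 = 232.8 kN → 0.75 × 232.8 = 175 kN.
Bearing: edge l_c = 26, r_n = 205.3 kN; interior l_c = 27, r_n = 213.2 kN; R_n = 205.3 + 1·213.2 = 418.5 kN → 314 kN.
Block shear: A_gv = 1120, A_nv = 700, A_nt = 350 mm²; R_n = min(0.6F_uA_nv, 0.6F_yA_gv) + U_bs·F_u·A_nt = 361.9 kN → 271 kN.
Bolt shear governs: 175 kN.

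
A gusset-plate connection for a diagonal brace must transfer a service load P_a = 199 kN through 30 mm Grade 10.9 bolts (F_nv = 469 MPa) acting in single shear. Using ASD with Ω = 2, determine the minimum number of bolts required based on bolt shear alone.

2 bolts

A_b = π·30²/4 = 706.9 mm².
Per-bolt allowable strength R_n/Ω = 469 × 706.9 × 1 / 1000 / 2 = 165.8 kN.
n ≥ 199 / 165.8 = 1.201 → use 2 bolts.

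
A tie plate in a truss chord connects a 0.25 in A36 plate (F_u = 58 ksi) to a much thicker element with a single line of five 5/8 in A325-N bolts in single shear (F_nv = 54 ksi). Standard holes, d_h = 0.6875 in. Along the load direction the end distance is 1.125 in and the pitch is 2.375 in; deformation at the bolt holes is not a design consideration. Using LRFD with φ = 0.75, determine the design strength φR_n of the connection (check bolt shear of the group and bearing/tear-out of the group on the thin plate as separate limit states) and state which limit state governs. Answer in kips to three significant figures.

62.1 kips (bolt shear governs)

Bolt shear: A_b = π·0.625²/4 = 0.3068 in²; R_n = 54 × 0.3068 × 5 × 1 = 82.83 kips → 0.75 × 82.83 = 62.1 kips.
Bearing (1.5 l_c t F_u ≤ 3.0 d t F_u): upper limit = 3.0·0.625·0.25·58 = 27.19 kips.
  Edge l_c = 1.125 − 0.6875/2 = 0.7812 → r_n = 16.99 kips; interior l_c = 2.375 − 0.6875 = 1.688 → r_n = 27.19 kips.
  R_n,bearing = 1·16.99 + 4·27.19 = 125.7 kips → 0.75 × 125.7 = 94.3 kips.
Bolt shear governs: 62.1 kips.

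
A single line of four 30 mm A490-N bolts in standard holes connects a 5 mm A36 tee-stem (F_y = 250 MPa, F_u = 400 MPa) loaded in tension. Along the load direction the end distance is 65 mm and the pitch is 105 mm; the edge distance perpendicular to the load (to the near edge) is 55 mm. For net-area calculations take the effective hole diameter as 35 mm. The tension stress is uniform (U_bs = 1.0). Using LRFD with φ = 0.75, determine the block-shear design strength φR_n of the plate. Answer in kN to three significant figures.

270 kN

Shear plane L_v = 65 + 3·105 = 380 mm; A_gv = 380 × 5 = 1900 mm².
A_nv = (380 − 3.5·35) × 5 = 1288 mm².
A_nt = (55 − 0.5·35) × 5 = 187.5 mm².
0.6 F_u A_nv = 309 kN; 0.6 F_y A_gv = 285 kN → shear yielding governs the shear term.
R_n = 285 + 1.0 × 400 × 187.5 / 1000 = 360 kN.
Design strength φR_n = 0.75 × 360 = 270 kN.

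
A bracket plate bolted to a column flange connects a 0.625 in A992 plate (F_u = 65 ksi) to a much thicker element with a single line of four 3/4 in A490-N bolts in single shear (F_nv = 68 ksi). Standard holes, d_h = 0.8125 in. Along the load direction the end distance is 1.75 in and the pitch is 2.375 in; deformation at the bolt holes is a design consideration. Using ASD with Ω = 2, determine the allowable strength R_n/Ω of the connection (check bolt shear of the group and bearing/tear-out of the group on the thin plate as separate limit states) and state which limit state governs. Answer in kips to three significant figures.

60.1 kips (bolt shear governs)

Bolt shear: A_b = π·0.75²/4 = 0.4418 in²; R_n = 68 × 0.4418 × 4 × 1 = 120.2 kips → 120.2 / 2 = 60.1 kips.
Bearing (1.2 l_c t F_u ≤ 2.4 d t F_u): upper limit = 2.4·0.75·0.625·65 = 73.12 kips.
  Edge l_c = 1.75 − 0.8125/2 = 1.344 → r_n = 65.51 kips; interior l_c = 2.375 − 0.8125 = 1.562 → r_n = 73.12 kips.
  R_n,bearing = 1·65.51 + 3·73.12 = 284.9 kips → 284.9 / 2 = 142 kips.
Bolt shear governs: 60.1 kips.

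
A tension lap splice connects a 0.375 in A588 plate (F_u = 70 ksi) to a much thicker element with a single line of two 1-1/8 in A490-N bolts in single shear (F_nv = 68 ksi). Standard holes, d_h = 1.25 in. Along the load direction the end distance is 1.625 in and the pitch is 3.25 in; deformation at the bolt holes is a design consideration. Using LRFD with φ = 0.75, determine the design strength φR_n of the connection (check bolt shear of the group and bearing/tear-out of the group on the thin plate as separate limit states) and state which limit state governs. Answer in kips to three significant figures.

70.9 kips (bearing governs)

Bolt shear: A_b = π·1.125²/4 = 0.994 in²; R_n = 68 × 0.994 × 2 × 1 = 135.2 kips → 0.75 × 135.2 = 101 kips.
Bearing (1.2 l_c t F_u ≤ 2.4 d t F_u): upper limit = 2.4·1.125·0.375·70 = 70.88 kips.
  Edge l_c = 1.625 − 1.25/2 = 1 → r_n = 31.5 kips; interior l_c = 3.25 − 1.25 = 2 → r_n = 63 kips.
  R_n,bearing = 1·31.5 + 1·63 = 94.5 kips → 0.75 × 94.5 = 70.9 kips.
Bearing governs: 70.9 kips.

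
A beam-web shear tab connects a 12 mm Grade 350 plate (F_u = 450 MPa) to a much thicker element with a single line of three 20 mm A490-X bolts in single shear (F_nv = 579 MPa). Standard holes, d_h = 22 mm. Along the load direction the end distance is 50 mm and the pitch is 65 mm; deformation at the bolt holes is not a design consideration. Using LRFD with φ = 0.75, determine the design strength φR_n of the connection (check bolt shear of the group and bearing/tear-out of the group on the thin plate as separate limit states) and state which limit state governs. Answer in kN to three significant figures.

Bolt shear: A_b = π·20²/4 = 314.2 mm²; R_n = 579 × 314.2 × 3 × 1 / 1000 = 545.7 kN → 0.75 × 545.7 = 409 kN.
Bearing (1.5 l_c t F_u ≤ 3.0 d t F_u): upper limit = 3.0·20·12·450 / 1000 = 324 kN.
  Edge l_c = 50 − 22/2 = 39 → r_n = 315.9 kN; interior l_c = 65 − 22 = 43 → r_n = 324 kN.
  R_n,bearing = 1·315.9 + 2·324 = 963.9 kN → 0.75 × 963.9 = 723 kN.
Bolt shear governs: 409 kN.

409 kN (bolt shear governs)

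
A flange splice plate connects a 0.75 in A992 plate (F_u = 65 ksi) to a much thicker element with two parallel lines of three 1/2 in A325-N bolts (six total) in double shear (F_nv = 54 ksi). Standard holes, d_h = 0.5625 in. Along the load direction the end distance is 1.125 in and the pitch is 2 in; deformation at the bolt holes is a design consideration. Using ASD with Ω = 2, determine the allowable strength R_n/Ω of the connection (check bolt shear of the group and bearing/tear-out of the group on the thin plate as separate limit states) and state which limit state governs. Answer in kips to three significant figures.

Bolt shear: A_b = π·0.5²/4 = 0.1963 in²; R_n = 54 × 0.1963 × 6 × 2 = 127.2 kips → 127.2 / 2 = 63.6 kips.
Bearing (1.2 l_c t F_u ≤ 2.4 d t F_u): upper limit = 2.4·0.5·0.75·65 = 58.5 kips.
  Edge l_c = 1.125 − 0.5625/2 = 0.8438 → r_n = 49.36 kips; interior l_c = 2 − 0.5625 = 1.438 → r_n = 58.5 kips.
  R_n,bearing = 2·49.36 + 4·58.5 = 332.7 kips → 332.7 / 2 = 166 kips.
Bolt shear governs: 63.6 kips.

63.6 kips (bolt shear governs)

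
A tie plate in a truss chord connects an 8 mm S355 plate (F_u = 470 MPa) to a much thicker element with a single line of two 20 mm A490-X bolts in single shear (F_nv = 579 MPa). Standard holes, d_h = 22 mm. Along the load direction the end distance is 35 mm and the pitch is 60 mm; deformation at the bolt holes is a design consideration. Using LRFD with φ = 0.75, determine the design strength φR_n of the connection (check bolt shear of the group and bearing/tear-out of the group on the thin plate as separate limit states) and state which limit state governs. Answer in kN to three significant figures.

Bolt shear: A_b = π·20²/4 = 314.2 mm²; R_n = 579 × 314.2 × 2 × 1 / 1000 = 363.8 kN → 0.75 × 363.8 = 273 kN.
Bearing (1.2 l_c t F_u ≤ 2.4 d t F_u): upper limit = 2.4·20·8·470 / 1000 = 180.5 kN.
  Edge l_c = 35 − 22/2 = 24 → r_n = 108.3 kN; interior l_c = 60 − 22 = 38 → r_n = 171.5 kN.
  R_n,bearing = 1·108.3 + 1·171.5 = 279.7 kN → 0.75 × 279.7 = 210 kN.
Bearing governs: 210 kN.

210 kN (bearing governs)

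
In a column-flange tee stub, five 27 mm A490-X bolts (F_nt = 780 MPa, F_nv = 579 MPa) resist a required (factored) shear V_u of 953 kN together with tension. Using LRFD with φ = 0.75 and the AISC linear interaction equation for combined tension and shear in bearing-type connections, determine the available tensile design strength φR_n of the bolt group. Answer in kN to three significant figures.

893 kN

A_b = π·27²/4 = 572.6 mm²; f_rv = 953 × 1000 / (5 × 572.6) = 332.9 MPa.
F'_nt = 1.3 F_nt − (F_nt / φF_nv) f_rv = 1.3·780 − (780/(0.75·579))·332.9 = 416.1 MPa, capped at F_nt → F'_nt = 416.1 MPa.
R_n = F'_nt · A_b · n = 416.1 × 572.6 × 5 / 1000 = 1191 kN.
Design strength φR_n = 0.75 × 1191 = 893 kN.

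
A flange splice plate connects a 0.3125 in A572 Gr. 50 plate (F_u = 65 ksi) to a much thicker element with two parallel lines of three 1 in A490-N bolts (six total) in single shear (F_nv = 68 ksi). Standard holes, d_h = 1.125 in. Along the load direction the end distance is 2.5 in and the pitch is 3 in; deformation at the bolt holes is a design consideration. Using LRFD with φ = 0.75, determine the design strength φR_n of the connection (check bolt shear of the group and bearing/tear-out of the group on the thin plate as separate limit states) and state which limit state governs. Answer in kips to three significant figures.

Bolt shear: A_b = π·1²/4 = 0.7854 in²; R_n = 68 × 0.7854 × 6 × 1 = 320.4 kips → 0.75 × 320.4 = 240 kips.
Bearing (1.2 l_c t F_u ≤ 2.4 d t F_u): upper limit = 2.4·1·0.3125·65 = 48.75 kips.
  Edge l_c = 2.5 − 1.125/2 = 1.938 → r_n = 47.23 kips; interior l_c = 3 − 1.125 = 1.875 → r_n = 45.7 kips.
  R_n,bearing = 2·47.23 + 4·45.7 = 277.3 kips → 0.75 × 277.3 = 208 kips.
Bearing governs: 208 kips.

208 kips (bearing governs)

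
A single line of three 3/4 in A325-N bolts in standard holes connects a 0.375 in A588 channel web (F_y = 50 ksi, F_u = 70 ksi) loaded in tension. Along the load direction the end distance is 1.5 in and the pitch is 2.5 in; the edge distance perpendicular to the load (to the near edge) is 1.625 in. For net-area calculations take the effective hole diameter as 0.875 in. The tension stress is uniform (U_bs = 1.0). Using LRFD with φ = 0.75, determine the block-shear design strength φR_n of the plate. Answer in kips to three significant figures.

Shear plane L_v = 1.5 + 2·2.5 = 6.5 in; A_gv = 6.5 × 0.375 = 2.438 in².
A_nv = (6.5 − 2.5·0.875) × 0.375 = 1.617 in².
A_nt = (1.625 − 0.5·0.875) × 0.375 = 0.4453 in².
0.6 F_u A_nv = 67.92 kips; 0.6 F_y A_gv = 73.12 kips → shear rupture governs the shear term.
R_n = 67.92 + 1.0 × 70 × 0.4453 = 99.09 kips.
Design strength φR_n = 0.75 × 99.09 = 74.3 kips.

74.3 kips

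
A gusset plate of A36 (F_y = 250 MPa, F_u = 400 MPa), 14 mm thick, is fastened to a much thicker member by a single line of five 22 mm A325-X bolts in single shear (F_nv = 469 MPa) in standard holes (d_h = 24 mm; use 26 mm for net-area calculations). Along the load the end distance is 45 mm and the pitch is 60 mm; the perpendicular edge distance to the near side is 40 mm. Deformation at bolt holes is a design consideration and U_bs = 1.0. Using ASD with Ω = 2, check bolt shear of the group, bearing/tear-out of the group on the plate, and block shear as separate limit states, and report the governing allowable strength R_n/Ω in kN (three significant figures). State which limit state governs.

Bolt shear: A_b = π·22²/4 = 380.1 mm²; R_n = 469 × 380.1 × 5 × 1 / 1000 = 891.4 kN → 891.4 / 2 = 446 kN.
Bearing: edge l_c = 33, r_n = 221.8 kN; interior l_c = 36, r_n = 241.9 kN; R_n = 221.8 + 4·241.9 = 1189 kN → 595 kN.
Block shear: A_gv = 3990, A_nv = 2352, A_nt = 378 mm²; R_n = min(0.6F_uA_nv, 0.6F_yA_gv) + U_bs·F_u·A_nt = 715.7 kN → 358 kN.
Block shear governs: 358 kN.

358 kN (block shear governs)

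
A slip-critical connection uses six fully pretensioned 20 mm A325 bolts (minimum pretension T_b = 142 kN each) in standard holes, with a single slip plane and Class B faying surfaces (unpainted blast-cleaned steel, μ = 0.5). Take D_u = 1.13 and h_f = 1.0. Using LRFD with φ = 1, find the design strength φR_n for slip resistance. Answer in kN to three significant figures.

R_n = μ · D_u · h_f · T_b · n_s · n_b = 0.5 × 1.13 × 1.0 × 142 × 1 × 6 = 481.4 kN.
Design strength φR_n = 1 × 481.4 = 481 kN.

481 kN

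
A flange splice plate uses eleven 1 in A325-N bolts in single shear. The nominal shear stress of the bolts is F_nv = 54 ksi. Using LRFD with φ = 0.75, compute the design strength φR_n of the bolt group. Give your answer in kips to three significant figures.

350 kips

A_b = π × 1² / 4 = 0.7854 in².
R_n = F_nv · A_b · n · n_s = 54 × 0.7854 × 11 × 1 = 466.5 kips.
Design strength φR_n = 0.75 × 466.5 = 350 kips.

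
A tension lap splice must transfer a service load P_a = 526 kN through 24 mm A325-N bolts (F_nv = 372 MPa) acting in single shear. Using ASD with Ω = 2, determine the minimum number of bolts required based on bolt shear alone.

A_b = π·24²/4 = 452.4 mm².
Per-bolt allowable strength R_n/Ω = 372 × 452.4 × 1 / 1000 / 2 = 84.14 kN.
n ≥ 526 / 84.14 = 6.251 → use 7 bolts.

7 bolts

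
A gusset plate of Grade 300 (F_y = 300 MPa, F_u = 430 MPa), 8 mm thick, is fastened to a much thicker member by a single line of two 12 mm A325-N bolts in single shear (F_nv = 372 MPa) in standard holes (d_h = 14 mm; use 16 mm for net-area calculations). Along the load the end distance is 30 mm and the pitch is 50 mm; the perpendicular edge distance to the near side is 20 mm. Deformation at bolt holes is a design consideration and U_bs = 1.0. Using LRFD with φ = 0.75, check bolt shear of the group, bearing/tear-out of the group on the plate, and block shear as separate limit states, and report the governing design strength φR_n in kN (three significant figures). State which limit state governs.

63.1 kN (bolt shear governs)

Bolt shear: A_b = π·12²/4 = 113.1 mm²; R_n = 372 × 113.1 × 2 × 1 / 1000 = 84.14 kN → 0.75 × 84.14 = 63.1 kN.
Bearing: edge l_c = 23, r_n = 94.94 kN; interior l_c = 36, r_n = 99.07 kN; R_n = 94.94 + 1·99.07 = 194 kN → 146 kN.
Block shear: A_gv = 640, A_nv = 448, A_nt = 96 mm²; R_n = min(0.6F_uA_nv, 0.6F_yA_gv) + U_bs·F_u·A_nt = 156.5 kN → 117 kN.
Bolt shear governs: 63.1 kN.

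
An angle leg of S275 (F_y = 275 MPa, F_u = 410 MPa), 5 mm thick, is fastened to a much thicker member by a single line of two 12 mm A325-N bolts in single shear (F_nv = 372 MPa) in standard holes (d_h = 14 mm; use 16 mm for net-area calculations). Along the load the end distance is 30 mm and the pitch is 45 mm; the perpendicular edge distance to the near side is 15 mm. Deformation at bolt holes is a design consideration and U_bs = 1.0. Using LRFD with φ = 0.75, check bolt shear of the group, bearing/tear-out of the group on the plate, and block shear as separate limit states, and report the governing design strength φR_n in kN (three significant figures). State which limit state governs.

Bolt shear: A_b = π·12²/4 = 113.1 mm²; R_n = 372 × 113.1 × 2 × 1 / 1000 = 84.14 kN → 0.75 × 84.14 = 63.1 kN.
Bearing: edge l_c = 23, r_n = 56.58 kN; interior l_c = 31, r_n = 59.04 kN; R_n = 56.58 + 1·59.04 = 115.6 kN → 86.7 kN.
Block shear: A_gv = 375, A_nv = 255, A_nt = 35 mm²; R_n = min(0.6F_uA_nv, 0.6F_yA_gv) + U_bs·F_u·A_nt = 76.23 kN → 57.2 kN.
Block shear governs: 57.2 kN.

57.2 kN (block shear governs)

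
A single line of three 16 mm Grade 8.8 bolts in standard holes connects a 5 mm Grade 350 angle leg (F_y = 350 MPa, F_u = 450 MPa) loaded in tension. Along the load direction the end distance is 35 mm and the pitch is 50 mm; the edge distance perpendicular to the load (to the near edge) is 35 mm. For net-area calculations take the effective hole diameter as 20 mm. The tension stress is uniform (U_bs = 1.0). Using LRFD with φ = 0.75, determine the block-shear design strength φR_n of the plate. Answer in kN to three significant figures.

128 kN

Shear plane L_v = 35 + 2·50 = 135 mm; A_gv = 135 × 5 = 675 mm².
A_nv = (135 − 2.5·20) × 5 = 425 mm².
A_nt = (35 − 0.5·20) × 5 = 125 mm².
0.6 F_u A_nv = 114.8 kN; 0.6 F_y A_gv = 141.8 kN → shear rupture governs the shear term.
R_n = 114.8 + 1.0 × 450 × 125 / 1000 = 171 kN.
Design strength φR_n = 0.75 × 171 = 128 kN.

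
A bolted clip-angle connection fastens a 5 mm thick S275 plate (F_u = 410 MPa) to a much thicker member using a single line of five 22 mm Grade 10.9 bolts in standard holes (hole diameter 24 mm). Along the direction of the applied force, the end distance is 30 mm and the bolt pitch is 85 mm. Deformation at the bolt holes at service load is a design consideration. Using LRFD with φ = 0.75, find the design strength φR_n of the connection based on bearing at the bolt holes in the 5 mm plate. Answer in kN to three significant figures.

Per bolt r_n = 1.2 l_c t F_u ≤ 2.4 d t F_u; upper limit = 2.4 × 22 × 5 × 410 / 1000 = 108.2 kN.
Edge bolt: l_c = 30 − 24/2 = 18 mm → 1.2 × 18 × 5 × 410 / 1000 = 44.28 → r_n = 44.28 kN.
Interior bolts: l_c = 85 − 24 = 61 mm → 1.2 × 61 × 5 × 410 / 1000 = 150.1 → r_n = 108.2 kN.
R_n = 1 × 44.28 + 4 × 108.2 = 477.2 kN.
Design strength φR_n = 0.75 × 477.2 = 358 kN.

358 kN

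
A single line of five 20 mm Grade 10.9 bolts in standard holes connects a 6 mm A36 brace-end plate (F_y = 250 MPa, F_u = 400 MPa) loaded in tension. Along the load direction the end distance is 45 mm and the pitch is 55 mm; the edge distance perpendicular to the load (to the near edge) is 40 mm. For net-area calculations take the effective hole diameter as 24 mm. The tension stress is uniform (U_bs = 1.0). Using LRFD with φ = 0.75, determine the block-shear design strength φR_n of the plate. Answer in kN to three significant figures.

Shear plane L_v = 45 + 4·55 = 265 mm; A_gv = 265 × 6 = 1590 mm².
A_nv = (265 − 4.5·24) × 6 = 942 mm².
A_nt = (40 − 0.5·24) × 6 = 168 mm².
0.6 F_u A_nv = 226.1 kN; 0.6 F_y A_gv = 238.5 kN → shear rupture governs the shear term.
R_n = 226.1 + 1.0 × 400 × 168 / 1000 = 293.3 kN.
Design strength φR_n = 0.75 × 293.3 = 220 kN.

220 kN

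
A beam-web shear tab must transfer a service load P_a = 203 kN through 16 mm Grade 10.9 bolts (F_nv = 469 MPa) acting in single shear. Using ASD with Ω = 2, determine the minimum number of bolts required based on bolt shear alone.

A_b = π·16²/4 = 201.1 mm².
Per-bolt allowable strength R_n/Ω = 469 × 201.1 × 1 / 1000 / 2 = 47.15 kN.
n ≥ 203 / 47.15 = 4.305 → use 5 bolts.

5 bolts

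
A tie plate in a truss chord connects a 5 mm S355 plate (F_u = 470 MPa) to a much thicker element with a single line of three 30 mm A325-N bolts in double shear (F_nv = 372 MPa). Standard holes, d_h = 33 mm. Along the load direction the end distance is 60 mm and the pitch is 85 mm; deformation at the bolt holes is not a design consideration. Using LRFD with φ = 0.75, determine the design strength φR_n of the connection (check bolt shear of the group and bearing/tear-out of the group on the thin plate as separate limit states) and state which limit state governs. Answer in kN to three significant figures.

390 kN (bearing governs)

Bolt shear: A_b = π·30²/4 = 706.9 mm²; R_n = 372 × 706.9 × 3 × 2 / 1000 = 1578 kN → 0.75 × 1578 = 1180 kN.
Bearing (1.5 l_c t F_u ≤ 3.0 d t F_u): upper limit = 3.0·30·5·470 / 1000 = 211.5 kN.
  Edge l_c = 60 − 33/2 = 43.5 → r_n = 153.3 kN; interior l_c = 85 − 33 = 52 → r_n = 183.3 kN.
  R_n,bearing = 1·153.3 + 2·183.3 = 519.9 kN → 0.75 × 519.9 = 390 kN.
Bearing governs: 390 kN.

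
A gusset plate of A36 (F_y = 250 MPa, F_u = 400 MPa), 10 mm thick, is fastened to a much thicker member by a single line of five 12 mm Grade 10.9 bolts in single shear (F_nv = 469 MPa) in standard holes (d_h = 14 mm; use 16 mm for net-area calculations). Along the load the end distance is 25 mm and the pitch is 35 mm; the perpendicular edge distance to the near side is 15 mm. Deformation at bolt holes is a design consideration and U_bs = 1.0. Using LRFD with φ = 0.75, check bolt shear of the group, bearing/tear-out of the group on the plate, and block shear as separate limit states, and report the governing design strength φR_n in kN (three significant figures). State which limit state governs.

Bolt shear: A_b = π·12²/4 = 113.1 mm²; R_n = 469 × 113.1 × 5 × 1 / 1000 = 265.2 kN → 0.75 × 265.2 = 199 kN.
Bearing: edge l_c = 18, r_n = 86.4 kN; interior l_c = 21, r_n = 100.8 kN; R_n = 86.4 + 4·100.8 = 489.6 kN → 367 kN.
Block shear: A_gv = 1650, A_nv = 930, A_nt = 70 mm²; R_n = min(0.6F_uA_nv, 0.6F_yA_gv) + U_bs·F_u·A_nt = 251.2 kN → 188 kN.
Block shear governs: 188 kN.

188 kN (block shear governs)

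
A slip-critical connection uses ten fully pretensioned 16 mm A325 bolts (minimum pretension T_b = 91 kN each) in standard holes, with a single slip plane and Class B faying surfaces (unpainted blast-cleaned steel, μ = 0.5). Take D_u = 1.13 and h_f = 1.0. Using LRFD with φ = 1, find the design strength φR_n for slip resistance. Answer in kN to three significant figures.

R_n = μ · D_u · h_f · T_b · n_s · n_b = 0.5 × 1.13 × 1.0 × 91 × 1 × 10 = 514.1 kN.
Design strength φR_n = 1 × 514.1 = 514 kN.

514 kN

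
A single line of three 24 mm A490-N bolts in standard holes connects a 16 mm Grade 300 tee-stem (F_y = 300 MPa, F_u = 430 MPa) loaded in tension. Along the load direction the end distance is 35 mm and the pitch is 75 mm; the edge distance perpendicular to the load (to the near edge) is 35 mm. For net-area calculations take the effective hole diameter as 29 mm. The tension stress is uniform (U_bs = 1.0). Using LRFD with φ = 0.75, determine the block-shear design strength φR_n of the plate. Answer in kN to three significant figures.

Shear plane L_v = 35 + 2·75 = 185 mm; A_gv = 185 × 16 = 2960 mm².
A_nv = (185 − 2.5·29) × 16 = 1800 mm².
A_nt = (35 − 0.5·29) × 16 = 328 mm².
0.6 F_u A_nv = 464.4 kN; 0.6 F_y A_gv = 532.8 kN → shear rupture governs the shear term.
R_n = 464.4 + 1.0 × 430 × 328 / 1000 = 605.4 kN.
Design strength φR_n = 0.75 × 605.4 = 454 kN.

454 kN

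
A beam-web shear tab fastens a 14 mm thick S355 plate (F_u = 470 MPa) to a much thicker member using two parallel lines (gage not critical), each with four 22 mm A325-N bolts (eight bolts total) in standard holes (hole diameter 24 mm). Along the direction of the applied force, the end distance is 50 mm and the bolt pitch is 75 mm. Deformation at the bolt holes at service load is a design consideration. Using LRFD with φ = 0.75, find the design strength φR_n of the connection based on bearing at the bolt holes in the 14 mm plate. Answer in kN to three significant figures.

2010 kN

Per bolt r_n = 1.2 l_c t F_u ≤ 2.4 d t F_u; upper limit = 2.4 × 22 × 14 × 470 / 1000 = 347.4 kN.
Edge bolt: l_c = 50 − 24/2 = 38 mm → 1.2 × 38 × 14 × 470 / 1000 = 300 → r_n = 300 kN.
Interior bolts: l_c = 75 − 24 = 51 mm → 1.2 × 51 × 14 × 470 / 1000 = 402.7 → r_n = 347.4 kN.
R_n = 2 × 300 + 6 × 347.4 = 2685 kN.
Design strength φR_n = 0.75 × 2685 = 2010 kN.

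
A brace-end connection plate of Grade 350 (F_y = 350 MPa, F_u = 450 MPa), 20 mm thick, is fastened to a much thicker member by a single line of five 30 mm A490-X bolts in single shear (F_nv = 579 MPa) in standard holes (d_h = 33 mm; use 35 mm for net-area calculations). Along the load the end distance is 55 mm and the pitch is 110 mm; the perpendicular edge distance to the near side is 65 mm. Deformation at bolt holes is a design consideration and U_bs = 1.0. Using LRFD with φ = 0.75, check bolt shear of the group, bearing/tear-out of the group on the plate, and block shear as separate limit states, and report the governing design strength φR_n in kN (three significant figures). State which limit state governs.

Bolt shear: A_b = π·30²/4 = 706.9 mm²; R_n = 579 × 706.9 × 5 × 1 / 1000 = 2046 kN → 0.75 × 2046 = 1530 kN.
Bearing: edge l_c = 38.5, r_n = 415.8 kN; interior l_c = 77, r_n = 648 kN; R_n = 415.8 + 4·648 = 3008 kN → 2260 kN.
Block shear: A_gv = 9900, A_nv = 6750, A_nt = 950 mm²; R_n = min(0.6F_uA_nv, 0.6F_yA_gv) + U_bs·F_u·A_nt = 2250 kN → 1690 kN.
Bolt shear governs: 1530 kN.

1530 kN (bolt shear governs)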